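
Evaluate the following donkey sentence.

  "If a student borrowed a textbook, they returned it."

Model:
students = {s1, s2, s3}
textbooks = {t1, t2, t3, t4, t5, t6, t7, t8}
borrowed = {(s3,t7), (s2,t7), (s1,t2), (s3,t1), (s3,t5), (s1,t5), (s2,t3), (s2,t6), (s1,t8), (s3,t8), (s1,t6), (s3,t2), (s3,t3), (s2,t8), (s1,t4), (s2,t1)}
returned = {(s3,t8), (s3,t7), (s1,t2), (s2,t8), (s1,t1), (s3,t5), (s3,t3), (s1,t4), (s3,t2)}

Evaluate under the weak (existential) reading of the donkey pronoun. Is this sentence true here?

True

"it" takes "a textbook" as antecedent — a donkey pronoun bound across the clause boundary.
Weak reading: every student s with some borrowed-textbook has at least one borrowed-textbook t such that returned(s,t).
Per student: s1:✓  s2:✓  s3:✓
Every student in the restrictor has a witness.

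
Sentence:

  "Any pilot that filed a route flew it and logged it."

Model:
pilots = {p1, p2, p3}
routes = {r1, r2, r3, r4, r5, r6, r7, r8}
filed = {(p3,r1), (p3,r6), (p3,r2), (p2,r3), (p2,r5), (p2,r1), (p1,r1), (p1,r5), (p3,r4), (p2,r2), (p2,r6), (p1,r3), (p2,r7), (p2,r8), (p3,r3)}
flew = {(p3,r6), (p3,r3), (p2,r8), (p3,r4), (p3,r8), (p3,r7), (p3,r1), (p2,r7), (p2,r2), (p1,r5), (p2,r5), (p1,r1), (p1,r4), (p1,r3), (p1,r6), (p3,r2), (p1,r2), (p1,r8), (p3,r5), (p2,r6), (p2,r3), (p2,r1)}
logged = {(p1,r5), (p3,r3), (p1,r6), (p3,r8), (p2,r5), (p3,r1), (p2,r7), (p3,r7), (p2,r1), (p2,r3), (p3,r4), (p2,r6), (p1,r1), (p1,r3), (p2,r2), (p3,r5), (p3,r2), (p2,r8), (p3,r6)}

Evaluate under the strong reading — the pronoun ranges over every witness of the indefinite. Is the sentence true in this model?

True

"it" takes "a route" as antecedent — a donkey pronoun bound across the clause boundary.
Strong reading: for every (p,r) with filed(p,r), flew(p,r) ∧ logged(p,r).
Restrictor pairs: (p1,r1) ✓  (p1,r3) ✓  (p1,r5) ✓  (p2,r1) ✓  (p2,r2) ✓  (p2,r3) ✓  (p2,r5) ✓  (p2,r6) ✓  (p2,r7) ✓  (p2,r8) ✓  (p3,r1) ✓  (p3,r2) ✓  (p3,r3) ✓  (p3,r4) ✓  (p3,r6) ✓
Every restrictor pair satisfies the scope.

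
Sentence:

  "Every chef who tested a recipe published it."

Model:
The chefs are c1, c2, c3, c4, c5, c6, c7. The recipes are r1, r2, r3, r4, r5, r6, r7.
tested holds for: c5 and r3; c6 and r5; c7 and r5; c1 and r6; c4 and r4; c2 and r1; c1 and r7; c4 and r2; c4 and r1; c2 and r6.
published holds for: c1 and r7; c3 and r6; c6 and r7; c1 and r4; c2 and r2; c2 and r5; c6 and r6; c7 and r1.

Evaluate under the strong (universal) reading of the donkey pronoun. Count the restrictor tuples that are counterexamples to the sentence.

"it" takes "a recipe" as antecedent — a donkey pronoun bound across the clause boundary.
Strong reading: for every (c,r) with tested(c,r), published(c,r).
Restrictor pairs: (c1,r6) ✗  (c1,r7) ✓  (c2,r1) ✗  (c2,r6) ✗  (c4,r1) ✗  (c4,r2) ✗  (c4,r4) ✗  (c5,r3) ✗  (c6,r5) ✗  (c7,r5) ✗
Counterexamples (restrictor pairs failing the scope): 9.

9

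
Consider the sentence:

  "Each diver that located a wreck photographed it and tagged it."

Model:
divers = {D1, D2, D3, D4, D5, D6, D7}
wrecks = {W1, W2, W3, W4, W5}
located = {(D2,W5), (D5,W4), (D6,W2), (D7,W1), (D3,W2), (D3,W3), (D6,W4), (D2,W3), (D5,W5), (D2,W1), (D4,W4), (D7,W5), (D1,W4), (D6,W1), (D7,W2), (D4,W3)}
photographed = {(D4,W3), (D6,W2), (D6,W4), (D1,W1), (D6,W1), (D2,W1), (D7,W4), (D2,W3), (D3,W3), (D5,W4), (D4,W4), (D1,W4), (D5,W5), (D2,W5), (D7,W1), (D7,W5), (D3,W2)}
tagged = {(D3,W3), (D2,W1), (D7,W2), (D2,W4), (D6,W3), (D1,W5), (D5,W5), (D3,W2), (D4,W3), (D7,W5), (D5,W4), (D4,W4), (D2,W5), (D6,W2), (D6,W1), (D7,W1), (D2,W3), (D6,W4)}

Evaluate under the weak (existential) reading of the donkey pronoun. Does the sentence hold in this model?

"it" takes "a wreck" as antecedent — a donkey pronoun bound across the clause boundary.
Weak reading: every diver d with some located-wreck has at least one located-wreck w such that photographed(d,w) ∧ tagged(d,w).
Per diver: D1:✗  D2:✓  D3:✓  D4:✓  D5:✓  D6:✓  D7:✓
D1 has no witness among its located-wrecks.

False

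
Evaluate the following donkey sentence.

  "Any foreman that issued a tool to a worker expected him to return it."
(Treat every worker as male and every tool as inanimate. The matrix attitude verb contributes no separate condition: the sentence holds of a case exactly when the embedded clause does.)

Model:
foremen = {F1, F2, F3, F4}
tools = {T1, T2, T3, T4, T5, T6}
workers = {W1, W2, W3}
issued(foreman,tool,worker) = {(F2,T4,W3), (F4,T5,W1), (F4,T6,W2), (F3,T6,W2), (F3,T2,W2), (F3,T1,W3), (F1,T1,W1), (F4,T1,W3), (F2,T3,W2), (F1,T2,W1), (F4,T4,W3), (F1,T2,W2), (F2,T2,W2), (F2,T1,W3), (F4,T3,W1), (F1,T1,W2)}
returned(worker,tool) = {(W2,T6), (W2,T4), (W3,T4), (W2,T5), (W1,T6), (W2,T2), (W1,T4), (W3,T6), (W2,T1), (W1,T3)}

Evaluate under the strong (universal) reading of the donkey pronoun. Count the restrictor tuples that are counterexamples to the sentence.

"him" takes "a worker" as antecedent and "it" takes "a tool"; both are donkey pronouns co-varying with the restrictor.
Strong reading: for every (f,t,w) with issued(f,t,w), returned(w,t).
Restrictor triples: (F1,T1,W1)→returned(W1,T1) ✗  (F1,T1,W2)→returned(W2,T1) ✓  (F1,T2,W1)→returned(W1,T2) ✗  (F1,T2,W2)→returned(W2,T2) ✓  (F2,T1,W3)→returned(W3,T1) ✗  (F2,T2,W2)→returned(W2,T2) ✓  (F2,T3,W2)→returned(W2,T3) ✗  (F2,T4,W3)→returned(W3,T4) ✓  (F3,T1,W3)→returned(W3,T1) ✗  (F3,T2,W2)→returned(W2,T2) ✓  (F3,T6,W2)→returned(W2,T6) ✓  (F4,T1,W3)→returned(W3,T1) ✗  (F4,T3,W1)→returned(W1,T3) ✓  (F4,T4,W3)→returned(W3,T4) ✓  (F4,T5,W1)→returned(W1,T5) ✗  (F4,T6,W2)→returned(W2,T6) ✓
Counterexamples (restrictor triples failing the scope): 7.

7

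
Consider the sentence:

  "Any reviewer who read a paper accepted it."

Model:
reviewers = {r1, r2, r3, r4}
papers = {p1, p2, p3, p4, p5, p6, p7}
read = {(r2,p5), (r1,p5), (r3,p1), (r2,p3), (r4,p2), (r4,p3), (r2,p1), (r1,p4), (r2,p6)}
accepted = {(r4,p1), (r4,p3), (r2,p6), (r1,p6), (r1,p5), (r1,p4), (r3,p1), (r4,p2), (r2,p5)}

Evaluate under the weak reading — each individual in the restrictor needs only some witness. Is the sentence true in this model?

True

"it" takes "a paper" as antecedent — a donkey pronoun bound across the clause boundary.
Weak reading: every reviewer r with some read-paper has at least one read-paper p such that accepted(r,p).
Per reviewer: r1:✓  r2:✓  r3:✓  r4:✓
Every reviewer in the restrictor has a witness.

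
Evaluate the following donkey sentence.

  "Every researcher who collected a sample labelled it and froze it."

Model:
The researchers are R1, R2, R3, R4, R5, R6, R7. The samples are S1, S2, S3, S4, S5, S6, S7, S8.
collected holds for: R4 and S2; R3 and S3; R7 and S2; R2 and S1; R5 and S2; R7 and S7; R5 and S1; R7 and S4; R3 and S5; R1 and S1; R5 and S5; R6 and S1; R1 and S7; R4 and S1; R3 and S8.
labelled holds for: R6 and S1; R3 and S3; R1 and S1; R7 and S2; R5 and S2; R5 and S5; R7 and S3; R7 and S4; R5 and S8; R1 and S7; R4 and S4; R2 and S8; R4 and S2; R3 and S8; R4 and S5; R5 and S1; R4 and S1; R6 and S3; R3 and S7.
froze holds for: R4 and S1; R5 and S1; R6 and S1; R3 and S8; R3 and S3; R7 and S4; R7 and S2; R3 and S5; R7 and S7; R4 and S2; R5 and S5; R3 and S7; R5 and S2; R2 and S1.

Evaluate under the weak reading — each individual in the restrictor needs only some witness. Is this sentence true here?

"it" takes "a sample" as antecedent — a donkey pronoun bound across the clause boundary.
Weak reading: every researcher r with some collected-sample has at least one collected-sample s such that labelled(r,s) ∧ froze(r,s).
Per researcher: R1:✗  R2:✗  R3:✓  R4:✓  R5:✓  R6:✓  R7:✓
R1 has no witness among its collected-samples.

False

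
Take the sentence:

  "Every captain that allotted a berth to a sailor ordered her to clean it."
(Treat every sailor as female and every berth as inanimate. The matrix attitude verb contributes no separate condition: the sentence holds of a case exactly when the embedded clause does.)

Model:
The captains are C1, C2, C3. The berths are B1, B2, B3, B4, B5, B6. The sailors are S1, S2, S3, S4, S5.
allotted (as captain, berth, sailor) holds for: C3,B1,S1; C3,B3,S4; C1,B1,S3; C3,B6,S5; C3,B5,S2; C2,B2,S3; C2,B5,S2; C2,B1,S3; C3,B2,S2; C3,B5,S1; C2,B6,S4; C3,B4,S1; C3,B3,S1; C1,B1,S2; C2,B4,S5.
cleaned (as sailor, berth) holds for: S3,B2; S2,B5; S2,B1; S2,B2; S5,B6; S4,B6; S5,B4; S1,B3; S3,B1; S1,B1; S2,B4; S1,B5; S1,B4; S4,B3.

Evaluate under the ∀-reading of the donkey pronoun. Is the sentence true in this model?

True

"her" takes "a sailor" as antecedent and "it" takes "a berth"; both are donkey pronouns co-varying with the restrictor.
Strong reading: for every (c,b,s) with allotted(c,b,s), cleaned(s,b).
Restrictor triples: (C1,B1,S2)→cleaned(S2,B1) ✓  (C1,B1,S3)→cleaned(S3,B1) ✓  (C2,B1,S3)→cleaned(S3,B1) ✓  (C2,B2,S3)→cleaned(S3,B2) ✓  (C2,B4,S5)→cleaned(S5,B4) ✓  (C2,B5,S2)→cleaned(S2,B5) ✓  (C2,B6,S4)→cleaned(S4,B6) ✓  (C3,B1,S1)→cleaned(S1,B1) ✓  (C3,B2,S2)→cleaned(S2,B2) ✓  (C3,B3,S1)→cleaned(S1,B3) ✓  (C3,B3,S4)→cleaned(S4,B3) ✓  (C3,B4,S1)→cleaned(S1,B4) ✓  (C3,B5,S1)→cleaned(S1,B5) ✓  (C3,B5,S2)→cleaned(S2,B5) ✓  (C3,B6,S5)→cleaned(S5,B6) ✓
Every restrictor triple satisfies the scope.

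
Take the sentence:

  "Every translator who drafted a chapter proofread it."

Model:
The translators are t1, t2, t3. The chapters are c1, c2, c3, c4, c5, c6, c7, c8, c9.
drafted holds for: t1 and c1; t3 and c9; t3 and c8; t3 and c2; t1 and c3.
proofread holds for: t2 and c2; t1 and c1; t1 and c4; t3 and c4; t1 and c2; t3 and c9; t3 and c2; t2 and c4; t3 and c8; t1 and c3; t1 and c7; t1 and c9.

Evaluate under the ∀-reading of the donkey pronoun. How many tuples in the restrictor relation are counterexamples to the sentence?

0

"it" takes "a chapter" as antecedent — a donkey pronoun bound across the clause boundary.
Strong reading: for every (t,c) with drafted(t,c), proofread(t,c).
Restrictor pairs: (t1,c1) ✓  (t1,c3) ✓  (t3,c2) ✓  (t3,c8) ✓  (t3,c9) ✓
Counterexamples (restrictor pairs failing the scope): 0.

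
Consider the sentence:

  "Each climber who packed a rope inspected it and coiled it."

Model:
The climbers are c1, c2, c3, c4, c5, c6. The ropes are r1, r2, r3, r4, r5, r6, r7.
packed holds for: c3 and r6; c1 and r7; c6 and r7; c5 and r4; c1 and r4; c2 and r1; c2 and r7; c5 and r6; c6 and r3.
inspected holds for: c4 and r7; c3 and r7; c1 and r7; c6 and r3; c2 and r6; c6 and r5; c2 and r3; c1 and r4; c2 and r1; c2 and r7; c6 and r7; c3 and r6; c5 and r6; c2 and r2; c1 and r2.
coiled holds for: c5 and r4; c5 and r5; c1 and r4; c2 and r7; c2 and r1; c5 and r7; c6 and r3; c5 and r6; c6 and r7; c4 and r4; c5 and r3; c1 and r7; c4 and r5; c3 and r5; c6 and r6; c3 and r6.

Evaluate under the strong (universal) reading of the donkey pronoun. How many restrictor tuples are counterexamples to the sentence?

1

"it" takes "a rope" as antecedent — a donkey pronoun bound across the clause boundary.
Strong reading: for every (c,r) with packed(c,r), inspected(c,r) ∧ coiled(c,r).
Restrictor pairs: (c1,r4) ✓  (c1,r7) ✓  (c2,r1) ✓  (c2,r7) ✓  (c3,r6) ✓  (c5,r4) ✗  (c5,r6) ✓  (c6,r3) ✓  (c6,r7) ✓
Counterexamples (restrictor pairs failing the scope): 1.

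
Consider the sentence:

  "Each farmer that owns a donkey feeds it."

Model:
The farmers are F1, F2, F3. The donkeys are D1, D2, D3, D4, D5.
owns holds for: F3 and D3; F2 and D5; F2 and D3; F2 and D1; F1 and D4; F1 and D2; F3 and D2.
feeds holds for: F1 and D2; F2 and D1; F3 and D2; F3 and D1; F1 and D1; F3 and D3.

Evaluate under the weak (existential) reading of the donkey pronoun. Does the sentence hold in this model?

True

"it" takes "a donkey" as antecedent — a donkey pronoun bound across the clause boundary.
Weak reading: every farmer f with some owns-donkey has at least one owns-donkey d such that feeds(f,d).
Per farmer: F1:✓  F2:✓  F3:✓
Every farmer in the restrictor has a witness.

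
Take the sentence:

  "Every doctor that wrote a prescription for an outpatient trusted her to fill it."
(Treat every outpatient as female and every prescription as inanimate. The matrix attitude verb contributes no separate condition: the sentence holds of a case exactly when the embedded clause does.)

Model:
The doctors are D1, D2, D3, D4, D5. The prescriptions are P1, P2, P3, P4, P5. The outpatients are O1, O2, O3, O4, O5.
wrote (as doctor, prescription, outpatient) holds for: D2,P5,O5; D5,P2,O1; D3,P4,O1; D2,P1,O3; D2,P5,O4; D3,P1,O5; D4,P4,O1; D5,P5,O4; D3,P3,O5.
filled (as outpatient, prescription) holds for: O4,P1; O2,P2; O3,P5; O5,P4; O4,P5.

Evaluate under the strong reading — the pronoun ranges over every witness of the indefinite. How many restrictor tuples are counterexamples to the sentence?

7

"her" takes "an outpatient" as antecedent and "it" takes "a prescription"; both are donkey pronouns co-varying with the restrictor.
Strong reading: for every (d,p,o) with wrote(d,p,o), filled(o,p).
Restrictor triples: (D2,P1,O3)→filled(O3,P1) ✗  (D2,P5,O4)→filled(O4,P5) ✓  (D2,P5,O5)→filled(O5,P5) ✗  (D3,P1,O5)→filled(O5,P1) ✗  (D3,P3,O5)→filled(O5,P3) ✗  (D3,P4,O1)→filled(O1,P4) ✗  (D4,P4,O1)→filled(O1,P4) ✗  (D5,P2,O1)→filled(O1,P2) ✗  (D5,P5,O4)→filled(O4,P5) ✓
Counterexamples (restrictor triples failing the scope): 7.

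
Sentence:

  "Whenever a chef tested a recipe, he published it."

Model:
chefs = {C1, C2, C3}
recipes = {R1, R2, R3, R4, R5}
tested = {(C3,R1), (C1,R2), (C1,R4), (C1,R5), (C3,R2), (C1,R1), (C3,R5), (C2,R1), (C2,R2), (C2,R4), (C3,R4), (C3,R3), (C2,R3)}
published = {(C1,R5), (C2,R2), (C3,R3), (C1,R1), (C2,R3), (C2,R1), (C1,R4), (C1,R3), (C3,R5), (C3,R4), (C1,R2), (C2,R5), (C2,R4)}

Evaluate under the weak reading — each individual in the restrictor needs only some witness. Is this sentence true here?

"it" takes "a recipe" as antecedent — a donkey pronoun bound across the clause boundary.
Weak reading: every chef c with some tested-recipe has at least one tested-recipe r such that published(c,r).
Per chef: C1:✓  C2:✓  C3:✓
Every chef in the restrictor has a witness.

True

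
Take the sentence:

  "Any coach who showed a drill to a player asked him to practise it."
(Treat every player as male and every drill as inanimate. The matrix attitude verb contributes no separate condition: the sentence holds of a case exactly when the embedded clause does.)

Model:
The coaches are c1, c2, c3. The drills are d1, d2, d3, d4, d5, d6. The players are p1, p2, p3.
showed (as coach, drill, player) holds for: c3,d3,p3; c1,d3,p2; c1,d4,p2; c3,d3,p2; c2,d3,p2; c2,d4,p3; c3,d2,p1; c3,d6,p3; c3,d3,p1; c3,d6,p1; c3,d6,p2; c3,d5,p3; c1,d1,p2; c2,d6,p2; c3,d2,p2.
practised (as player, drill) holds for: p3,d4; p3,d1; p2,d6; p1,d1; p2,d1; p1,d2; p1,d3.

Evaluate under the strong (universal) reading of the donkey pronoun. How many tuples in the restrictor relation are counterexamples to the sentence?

9

"him" takes "a player" as antecedent and "it" takes "a drill"; both are donkey pronouns co-varying with the restrictor.
Strong reading: for every (c,d,p) with showed(c,d,p), practised(p,d).
Restrictor triples: (c1,d1,p2)→practised(p2,d1) ✓  (c1,d3,p2)→practised(p2,d3) ✗  (c1,d4,p2)→practised(p2,d4) ✗  (c2,d3,p2)→practised(p2,d3) ✗  (c2,d4,p3)→practised(p3,d4) ✓  (c2,d6,p2)→practised(p2,d6) ✓  (c3,d2,p1)→practised(p1,d2) ✓  (c3,d2,p2)→practised(p2,d2) ✗  (c3,d3,p1)→practised(p1,d3) ✓  (c3,d3,p2)→practised(p2,d3) ✗  (c3,d3,p3)→practised(p3,d3) ✗  (c3,d5,p3)→practised(p3,d5) ✗  (c3,d6,p1)→practised(p1,d6) ✗  (c3,d6,p2)→practised(p2,d6) ✓  (c3,d6,p3)→practised(p3,d6) ✗
Counterexamples (restrictor triples failing the scope): 9.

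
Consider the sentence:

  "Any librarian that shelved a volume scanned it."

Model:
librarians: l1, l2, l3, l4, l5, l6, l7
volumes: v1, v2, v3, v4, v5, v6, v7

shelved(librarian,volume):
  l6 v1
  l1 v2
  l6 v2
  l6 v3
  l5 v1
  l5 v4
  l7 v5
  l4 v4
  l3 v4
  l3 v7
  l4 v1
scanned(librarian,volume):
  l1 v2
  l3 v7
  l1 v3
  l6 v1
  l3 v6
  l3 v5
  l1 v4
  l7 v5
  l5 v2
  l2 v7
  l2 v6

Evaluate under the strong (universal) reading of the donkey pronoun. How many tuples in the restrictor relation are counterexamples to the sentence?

7

"it" takes "a volume" as antecedent — a donkey pronoun bound across the clause boundary.
Strong reading: for every (l,v) with shelved(l,v), scanned(l,v).
Restrictor pairs: (l1,v2) ✓  (l3,v4) ✗  (l3,v7) ✓  (l4,v1) ✗  (l4,v4) ✗  (l5,v1) ✗  (l5,v4) ✗  (l6,v1) ✓  (l6,v2) ✗  (l6,v3) ✗  (l7,v5) ✓
Counterexamples (restrictor pairs failing the scope): 7.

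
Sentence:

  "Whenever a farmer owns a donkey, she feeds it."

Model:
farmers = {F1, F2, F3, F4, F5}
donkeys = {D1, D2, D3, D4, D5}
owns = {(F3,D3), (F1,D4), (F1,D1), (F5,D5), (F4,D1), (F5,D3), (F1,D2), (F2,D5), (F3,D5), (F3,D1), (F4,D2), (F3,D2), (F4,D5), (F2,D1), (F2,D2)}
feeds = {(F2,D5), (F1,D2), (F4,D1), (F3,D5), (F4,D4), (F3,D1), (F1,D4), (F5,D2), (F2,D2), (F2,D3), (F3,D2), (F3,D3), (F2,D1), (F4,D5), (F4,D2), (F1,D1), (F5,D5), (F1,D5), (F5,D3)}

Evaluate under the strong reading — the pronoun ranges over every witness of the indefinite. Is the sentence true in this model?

"it" takes "a donkey" as antecedent — a donkey pronoun bound across the clause boundary.
Strong reading: for every (f,d) with owns(f,d), feeds(f,d).
Restrictor pairs: (F1,D1) ✓  (F1,D2) ✓  (F1,D4) ✓  (F2,D1) ✓  (F2,D2) ✓  (F2,D5) ✓  (F3,D1) ✓  (F3,D2) ✓  (F3,D3) ✓  (F3,D5) ✓  (F4,D1) ✓  (F4,D2) ✓  (F4,D5) ✓  (F5,D3) ✓  (F5,D5) ✓
Every restrictor pair satisfies the scope.

True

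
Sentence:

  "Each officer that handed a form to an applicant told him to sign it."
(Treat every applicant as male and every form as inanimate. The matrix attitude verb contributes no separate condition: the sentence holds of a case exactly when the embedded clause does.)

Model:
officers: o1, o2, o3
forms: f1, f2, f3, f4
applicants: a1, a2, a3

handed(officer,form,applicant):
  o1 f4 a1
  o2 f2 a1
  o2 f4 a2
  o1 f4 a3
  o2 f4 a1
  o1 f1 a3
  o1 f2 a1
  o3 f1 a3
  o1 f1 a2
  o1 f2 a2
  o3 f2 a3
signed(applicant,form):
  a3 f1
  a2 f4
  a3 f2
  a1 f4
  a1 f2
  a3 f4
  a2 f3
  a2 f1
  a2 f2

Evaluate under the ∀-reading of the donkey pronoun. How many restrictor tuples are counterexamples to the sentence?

"him" takes "an applicant" as antecedent and "it" takes "a form"; both are donkey pronouns co-varying with the restrictor.
Strong reading: for every (o,f,a) with handed(o,f,a), signed(a,f).
Restrictor triples: (o1,f1,a2)→signed(a2,f1) ✓  (o1,f1,a3)→signed(a3,f1) ✓  (o1,f2,a1)→signed(a1,f2) ✓  (o1,f2,a2)→signed(a2,f2) ✓  (o1,f4,a1)→signed(a1,f4) ✓  (o1,f4,a3)→signed(a3,f4) ✓  (o2,f2,a1)→signed(a1,f2) ✓  (o2,f4,a1)→signed(a1,f4) ✓  (o2,f4,a2)→signed(a2,f4) ✓  (o3,f1,a3)→signed(a3,f1) ✓  (o3,f2,a3)→signed(a3,f2) ✓
Counterexamples (restrictor triples failing the scope): 0.

0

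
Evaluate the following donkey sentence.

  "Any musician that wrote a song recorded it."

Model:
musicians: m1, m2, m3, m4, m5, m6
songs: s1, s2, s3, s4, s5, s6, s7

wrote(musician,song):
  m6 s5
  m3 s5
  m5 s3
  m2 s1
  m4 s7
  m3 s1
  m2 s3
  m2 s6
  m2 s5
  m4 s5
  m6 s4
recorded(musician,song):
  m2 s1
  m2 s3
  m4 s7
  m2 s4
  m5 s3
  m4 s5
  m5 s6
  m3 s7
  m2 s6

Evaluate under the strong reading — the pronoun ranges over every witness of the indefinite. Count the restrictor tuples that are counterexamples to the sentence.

5

"it" takes "a song" as antecedent — a donkey pronoun bound across the clause boundary.
Strong reading: for every (m,s) with wrote(m,s), recorded(m,s).
Restrictor pairs: (m2,s1) ✓  (m2,s3) ✓  (m2,s5) ✗  (m2,s6) ✓  (m3,s1) ✗  (m3,s5) ✗  (m4,s5) ✓  (m4,s7) ✓  (m5,s3) ✓  (m6,s4) ✗  (m6,s5) ✗
Counterexamples (restrictor pairs failing the scope): 5.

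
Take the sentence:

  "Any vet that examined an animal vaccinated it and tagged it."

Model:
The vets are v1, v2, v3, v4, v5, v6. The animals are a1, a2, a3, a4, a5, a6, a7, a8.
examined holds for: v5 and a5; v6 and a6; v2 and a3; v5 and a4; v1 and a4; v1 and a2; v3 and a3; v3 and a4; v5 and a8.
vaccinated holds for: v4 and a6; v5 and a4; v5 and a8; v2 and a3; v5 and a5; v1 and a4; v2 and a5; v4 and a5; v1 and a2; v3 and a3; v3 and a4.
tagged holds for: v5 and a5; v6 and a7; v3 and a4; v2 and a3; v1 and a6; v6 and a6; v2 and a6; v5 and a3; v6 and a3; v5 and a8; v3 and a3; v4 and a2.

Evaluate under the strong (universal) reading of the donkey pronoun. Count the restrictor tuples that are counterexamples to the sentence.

4

"it" takes "an animal" as antecedent — a donkey pronoun bound across the clause boundary.
Strong reading: for every (v,a) with examined(v,a), vaccinated(v,a) ∧ tagged(v,a).
Restrictor pairs: (v1,a2) ✗  (v1,a4) ✗  (v2,a3) ✓  (v3,a3) ✓  (v3,a4) ✓  (v5,a4) ✗  (v5,a5) ✓  (v5,a8) ✓  (v6,a6) ✗
Counterexamples (restrictor pairs failing the scope): 4.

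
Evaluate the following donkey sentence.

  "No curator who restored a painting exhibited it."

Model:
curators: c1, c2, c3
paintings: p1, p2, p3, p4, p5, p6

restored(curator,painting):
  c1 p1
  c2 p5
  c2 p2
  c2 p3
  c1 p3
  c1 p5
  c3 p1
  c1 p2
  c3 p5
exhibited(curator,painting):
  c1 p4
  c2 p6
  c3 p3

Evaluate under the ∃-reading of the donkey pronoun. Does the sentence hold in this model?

True

"it" takes "a painting" as antecedent — a donkey pronoun bound across the clause boundary.
Truth condition: for no (c,p) with restored(c,p) does exhibited(c,p) hold.
Restrictor pairs — does the scope hold? (c1,p1):fails  (c1,p2):fails  (c1,p3):fails  (c1,p5):fails  (c2,p2):fails  (c2,p3):fails  (c2,p5):fails  (c3,p1):fails  (c3,p5):fails
Scope holds for no restrictor pair, so the sentence is true.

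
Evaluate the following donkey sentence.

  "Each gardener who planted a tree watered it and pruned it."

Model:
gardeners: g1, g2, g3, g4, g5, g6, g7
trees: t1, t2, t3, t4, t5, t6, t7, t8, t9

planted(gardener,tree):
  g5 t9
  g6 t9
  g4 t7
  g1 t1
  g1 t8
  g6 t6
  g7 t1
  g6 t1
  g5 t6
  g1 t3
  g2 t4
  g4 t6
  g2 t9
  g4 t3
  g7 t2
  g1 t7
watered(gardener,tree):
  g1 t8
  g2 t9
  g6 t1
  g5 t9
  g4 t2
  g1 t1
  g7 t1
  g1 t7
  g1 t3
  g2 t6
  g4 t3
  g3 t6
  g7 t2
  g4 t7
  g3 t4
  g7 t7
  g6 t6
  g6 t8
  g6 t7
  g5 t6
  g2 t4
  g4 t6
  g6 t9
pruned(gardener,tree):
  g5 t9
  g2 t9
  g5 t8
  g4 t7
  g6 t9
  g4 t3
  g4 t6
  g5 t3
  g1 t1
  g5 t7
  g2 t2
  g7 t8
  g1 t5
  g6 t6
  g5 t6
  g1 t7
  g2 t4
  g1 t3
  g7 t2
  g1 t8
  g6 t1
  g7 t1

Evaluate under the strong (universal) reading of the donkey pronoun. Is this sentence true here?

True

"it" takes "a tree" as antecedent — a donkey pronoun bound across the clause boundary.
Strong reading: for every (g,t) with planted(g,t), watered(g,t) ∧ pruned(g,t).
Restrictor pairs: (g1,t1) ✓  (g1,t3) ✓  (g1,t7) ✓  (g1,t8) ✓  (g2,t4) ✓  (g2,t9) ✓  (g4,t3) ✓  (g4,t6) ✓  (g4,t7) ✓  (g5,t6) ✓  (g5,t9) ✓  (g6,t1) ✓  (g6,t6) ✓  (g6,t9) ✓  (g7,t1) ✓  (g7,t2) ✓
Every restrictor pair satisfies the scope.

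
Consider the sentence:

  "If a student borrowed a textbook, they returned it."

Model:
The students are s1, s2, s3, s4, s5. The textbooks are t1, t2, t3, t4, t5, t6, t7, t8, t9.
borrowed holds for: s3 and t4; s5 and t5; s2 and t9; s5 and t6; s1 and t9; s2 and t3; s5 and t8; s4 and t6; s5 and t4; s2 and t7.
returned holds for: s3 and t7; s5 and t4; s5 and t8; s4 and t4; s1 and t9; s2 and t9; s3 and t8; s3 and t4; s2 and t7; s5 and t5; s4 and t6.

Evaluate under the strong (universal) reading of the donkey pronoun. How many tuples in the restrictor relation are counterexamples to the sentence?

2

"it" takes "a textbook" as antecedent — a donkey pronoun bound across the clause boundary.
Strong reading: for every (s,t) with borrowed(s,t), returned(s,t).
Restrictor pairs: (s1,t9) ✓  (s2,t3) ✗  (s2,t7) ✓  (s2,t9) ✓  (s3,t4) ✓  (s4,t6) ✓  (s5,t4) ✓  (s5,t5) ✓  (s5,t6) ✗  (s5,t8) ✓
Counterexamples (restrictor pairs failing the scope): 2.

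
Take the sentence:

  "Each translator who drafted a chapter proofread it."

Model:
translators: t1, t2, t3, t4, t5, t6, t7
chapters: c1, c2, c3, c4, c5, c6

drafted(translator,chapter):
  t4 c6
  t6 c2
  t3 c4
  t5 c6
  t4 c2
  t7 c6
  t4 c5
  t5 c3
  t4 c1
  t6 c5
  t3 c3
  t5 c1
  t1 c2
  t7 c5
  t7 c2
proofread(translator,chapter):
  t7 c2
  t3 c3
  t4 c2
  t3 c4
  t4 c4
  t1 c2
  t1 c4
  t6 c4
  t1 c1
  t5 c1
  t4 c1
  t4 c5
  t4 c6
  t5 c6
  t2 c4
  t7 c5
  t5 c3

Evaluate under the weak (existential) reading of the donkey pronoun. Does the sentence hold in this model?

False

"it" takes "a chapter" as antecedent — a donkey pronoun bound across the clause boundary.
Weak reading: every translator t with some drafted-chapter has at least one drafted-chapter c such that proofread(t,c).
Per translator: t1:✓  t3:✓  t4:✓  t5:✓  t6:✗  t7:✓
t6 has no witness among its drafted-chapters.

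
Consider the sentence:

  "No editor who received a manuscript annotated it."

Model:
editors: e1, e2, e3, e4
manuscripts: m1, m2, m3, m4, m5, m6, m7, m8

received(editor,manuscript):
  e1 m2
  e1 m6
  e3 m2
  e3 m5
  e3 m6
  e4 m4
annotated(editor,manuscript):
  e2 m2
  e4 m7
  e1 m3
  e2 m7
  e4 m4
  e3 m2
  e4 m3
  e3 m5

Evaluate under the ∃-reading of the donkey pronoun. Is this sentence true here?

False

"it" takes "a manuscript" as antecedent — a donkey pronoun bound across the clause boundary.
Truth condition: for no (e,m) with received(e,m) does annotated(e,m) hold.
Restrictor pairs — does the scope hold? (e1,m2):fails  (e1,m6):fails  (e3,m2):holds  (e3,m5):holds  (e3,m6):fails  (e4,m4):holds
Scope holds for 3 pair(s), so the sentence is false.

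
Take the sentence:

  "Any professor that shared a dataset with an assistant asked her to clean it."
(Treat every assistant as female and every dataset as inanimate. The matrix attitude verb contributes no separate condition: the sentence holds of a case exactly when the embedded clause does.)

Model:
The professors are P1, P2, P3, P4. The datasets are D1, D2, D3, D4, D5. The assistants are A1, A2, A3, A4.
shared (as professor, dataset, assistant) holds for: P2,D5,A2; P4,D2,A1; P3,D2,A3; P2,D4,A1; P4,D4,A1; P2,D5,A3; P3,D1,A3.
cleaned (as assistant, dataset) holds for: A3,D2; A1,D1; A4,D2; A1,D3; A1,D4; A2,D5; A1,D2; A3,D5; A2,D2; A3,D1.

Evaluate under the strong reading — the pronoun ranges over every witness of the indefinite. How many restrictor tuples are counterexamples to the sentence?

0

"her" takes "an assistant" as antecedent and "it" takes "a dataset"; both are donkey pronouns co-varying with the restrictor.
Strong reading: for every (p,d,a) with shared(p,d,a), cleaned(a,d).
Restrictor triples: (P2,D4,A1)→cleaned(A1,D4) ✓  (P2,D5,A2)→cleaned(A2,D5) ✓  (P2,D5,A3)→cleaned(A3,D5) ✓  (P3,D1,A3)→cleaned(A3,D1) ✓  (P3,D2,A3)→cleaned(A3,D2) ✓  (P4,D2,A1)→cleaned(A1,D2) ✓  (P4,D4,A1)→cleaned(A1,D4) ✓
Counterexamples (restrictor triples failing the scope): 0.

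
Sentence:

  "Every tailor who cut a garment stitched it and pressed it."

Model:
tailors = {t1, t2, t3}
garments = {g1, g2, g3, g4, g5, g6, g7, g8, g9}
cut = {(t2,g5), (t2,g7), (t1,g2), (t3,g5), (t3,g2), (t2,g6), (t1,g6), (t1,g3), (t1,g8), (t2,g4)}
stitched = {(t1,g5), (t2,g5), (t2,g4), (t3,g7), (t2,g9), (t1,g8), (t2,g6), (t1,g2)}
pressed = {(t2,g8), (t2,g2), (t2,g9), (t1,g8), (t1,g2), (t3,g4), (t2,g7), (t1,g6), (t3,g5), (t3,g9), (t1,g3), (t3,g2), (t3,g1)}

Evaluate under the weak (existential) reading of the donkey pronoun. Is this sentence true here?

False

"it" takes "a garment" as antecedent — a donkey pronoun bound across the clause boundary.
Weak reading: every tailor t with some cut-garment has at least one cut-garment g such that stitched(t,g) ∧ pressed(t,g).
Per tailor: t1:✓  t2:✗  t3:✗
t2 has no witness among its cut-garments.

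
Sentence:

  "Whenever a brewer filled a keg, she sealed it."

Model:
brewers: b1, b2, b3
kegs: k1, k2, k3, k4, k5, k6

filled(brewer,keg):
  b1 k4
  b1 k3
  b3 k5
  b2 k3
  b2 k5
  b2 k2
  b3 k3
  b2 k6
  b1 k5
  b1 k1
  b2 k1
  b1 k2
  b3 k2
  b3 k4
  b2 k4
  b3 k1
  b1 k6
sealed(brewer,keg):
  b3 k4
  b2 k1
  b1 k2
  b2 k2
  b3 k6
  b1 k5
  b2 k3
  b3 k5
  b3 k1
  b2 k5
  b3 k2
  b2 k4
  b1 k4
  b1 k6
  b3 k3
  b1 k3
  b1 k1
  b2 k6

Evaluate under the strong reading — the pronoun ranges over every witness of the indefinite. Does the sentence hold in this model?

True

"it" takes "a keg" as antecedent — a donkey pronoun bound across the clause boundary.
Strong reading: for every (b,k) with filled(b,k), sealed(b,k).
Restrictor pairs: (b1,k1) ✓  (b1,k2) ✓  (b1,k3) ✓  (b1,k4) ✓  (b1,k5) ✓  (b1,k6) ✓  (b2,k1) ✓  (b2,k2) ✓  (b2,k3) ✓  (b2,k4) ✓  (b2,k5) ✓  (b2,k6) ✓  (b3,k1) ✓  (b3,k2) ✓  (b3,k3) ✓  (b3,k4) ✓  (b3,k5) ✓
Every restrictor pair satisfies the scope.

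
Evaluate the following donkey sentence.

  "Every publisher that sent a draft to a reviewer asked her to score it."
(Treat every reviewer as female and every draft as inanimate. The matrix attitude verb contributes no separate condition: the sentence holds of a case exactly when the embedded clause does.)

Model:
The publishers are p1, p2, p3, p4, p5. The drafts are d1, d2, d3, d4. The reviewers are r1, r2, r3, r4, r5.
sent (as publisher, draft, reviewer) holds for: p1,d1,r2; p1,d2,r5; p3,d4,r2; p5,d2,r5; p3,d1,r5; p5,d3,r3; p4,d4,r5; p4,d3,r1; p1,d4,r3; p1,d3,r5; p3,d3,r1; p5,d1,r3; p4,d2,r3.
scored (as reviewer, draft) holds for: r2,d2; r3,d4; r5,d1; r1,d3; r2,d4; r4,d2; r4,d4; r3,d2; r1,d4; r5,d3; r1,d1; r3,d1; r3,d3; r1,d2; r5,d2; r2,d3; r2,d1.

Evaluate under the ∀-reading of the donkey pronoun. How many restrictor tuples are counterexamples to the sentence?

1

"her" takes "a reviewer" as antecedent and "it" takes "a draft"; both are donkey pronouns co-varying with the restrictor.
Strong reading: for every (p,d,r) with sent(p,d,r), scored(r,d).
Restrictor triples: (p1,d1,r2)→scored(r2,d1) ✓  (p1,d2,r5)→scored(r5,d2) ✓  (p1,d3,r5)→scored(r5,d3) ✓  (p1,d4,r3)→scored(r3,d4) ✓  (p3,d1,r5)→scored(r5,d1) ✓  (p3,d3,r1)→scored(r1,d3) ✓  (p3,d4,r2)→scored(r2,d4) ✓  (p4,d2,r3)→scored(r3,d2) ✓  (p4,d3,r1)→scored(r1,d3) ✓  (p4,d4,r5)→scored(r5,d4) ✗  (p5,d1,r3)→scored(r3,d1) ✓  (p5,d2,r5)→scored(r5,d2) ✓  (p5,d3,r3)→scored(r3,d3) ✓
Counterexamples (restrictor triples failing the scope): 1.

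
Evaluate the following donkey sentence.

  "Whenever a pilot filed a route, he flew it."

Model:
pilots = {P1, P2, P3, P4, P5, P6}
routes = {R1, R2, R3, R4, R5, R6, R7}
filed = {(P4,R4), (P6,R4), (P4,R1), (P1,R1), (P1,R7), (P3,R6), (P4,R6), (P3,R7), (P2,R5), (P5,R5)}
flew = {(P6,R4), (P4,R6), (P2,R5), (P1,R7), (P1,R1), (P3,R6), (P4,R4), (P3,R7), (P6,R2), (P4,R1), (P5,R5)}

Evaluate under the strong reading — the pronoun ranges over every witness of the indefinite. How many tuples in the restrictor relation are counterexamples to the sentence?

"it" takes "a route" as antecedent — a donkey pronoun bound across the clause boundary.
Strong reading: for every (p,r) with filed(p,r), flew(p,r).
Restrictor pairs: (P1,R1) ✓  (P1,R7) ✓  (P2,R5) ✓  (P3,R6) ✓  (P3,R7) ✓  (P4,R1) ✓  (P4,R4) ✓  (P4,R6) ✓  (P5,R5) ✓  (P6,R4) ✓
Counterexamples (restrictor pairs failing the scope): 0.

0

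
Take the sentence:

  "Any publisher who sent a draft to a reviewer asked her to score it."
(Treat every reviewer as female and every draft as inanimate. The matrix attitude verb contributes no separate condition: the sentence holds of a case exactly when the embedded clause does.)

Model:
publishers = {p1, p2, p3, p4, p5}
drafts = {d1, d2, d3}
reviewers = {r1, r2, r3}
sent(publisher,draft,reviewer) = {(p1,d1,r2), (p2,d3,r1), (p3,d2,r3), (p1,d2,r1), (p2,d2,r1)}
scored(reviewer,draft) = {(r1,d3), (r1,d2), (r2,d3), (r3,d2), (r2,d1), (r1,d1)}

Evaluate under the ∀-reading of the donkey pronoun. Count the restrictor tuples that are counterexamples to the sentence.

0

"her" takes "a reviewer" as antecedent and "it" takes "a draft"; both are donkey pronouns co-varying with the restrictor.
Strong reading: for every (p,d,r) with sent(p,d,r), scored(r,d).
Restrictor triples: (p1,d1,r2)→scored(r2,d1) ✓  (p1,d2,r1)→scored(r1,d2) ✓  (p2,d2,r1)→scored(r1,d2) ✓  (p2,d3,r1)→scored(r1,d3) ✓  (p3,d2,r3)→scored(r3,d2) ✓
Counterexamples (restrictor triples failing the scope): 0.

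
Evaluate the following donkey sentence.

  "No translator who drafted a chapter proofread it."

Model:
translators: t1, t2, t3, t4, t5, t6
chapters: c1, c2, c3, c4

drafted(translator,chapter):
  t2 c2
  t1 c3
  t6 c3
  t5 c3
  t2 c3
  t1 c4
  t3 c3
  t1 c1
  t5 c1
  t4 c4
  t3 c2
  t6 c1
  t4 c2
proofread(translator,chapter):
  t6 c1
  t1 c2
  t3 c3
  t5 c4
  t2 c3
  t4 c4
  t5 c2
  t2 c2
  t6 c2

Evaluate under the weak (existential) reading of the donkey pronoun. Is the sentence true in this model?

False

"it" takes "a chapter" as antecedent — a donkey pronoun bound across the clause boundary.
Truth condition: for no (t,c) with drafted(t,c) does proofread(t,c) hold.
Restrictor pairs — does the scope hold? (t1,c1):fails  (t1,c3):fails  (t1,c4):fails  (t2,c2):holds  (t2,c3):holds  (t3,c2):fails  (t3,c3):holds  (t4,c2):fails  (t4,c4):holds  (t5,c1):fails  (t5,c3):fails  (t6,c1):holds  (t6,c3):fails
Scope holds for 5 pair(s), so the sentence is false.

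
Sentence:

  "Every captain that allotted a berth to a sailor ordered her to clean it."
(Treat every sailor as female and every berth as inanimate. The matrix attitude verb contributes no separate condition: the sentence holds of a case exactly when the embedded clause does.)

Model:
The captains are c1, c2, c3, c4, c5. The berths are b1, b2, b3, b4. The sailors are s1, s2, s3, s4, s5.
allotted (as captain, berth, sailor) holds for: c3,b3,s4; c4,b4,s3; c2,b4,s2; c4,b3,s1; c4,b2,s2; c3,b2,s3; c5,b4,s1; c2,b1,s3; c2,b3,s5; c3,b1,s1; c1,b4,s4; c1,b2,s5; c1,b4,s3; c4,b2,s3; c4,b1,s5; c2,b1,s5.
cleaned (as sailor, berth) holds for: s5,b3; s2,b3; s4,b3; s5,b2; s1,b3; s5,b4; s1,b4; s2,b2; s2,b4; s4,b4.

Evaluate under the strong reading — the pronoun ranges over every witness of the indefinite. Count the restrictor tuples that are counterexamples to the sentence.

8

"her" takes "a sailor" as antecedent and "it" takes "a berth"; both are donkey pronouns co-varying with the restrictor.
Strong reading: for every (c,b,s) with allotted(c,b,s), cleaned(s,b).
Restrictor triples: (c1,b2,s5)→cleaned(s5,b2) ✓  (c1,b4,s3)→cleaned(s3,b4) ✗  (c1,b4,s4)→cleaned(s4,b4) ✓  (c2,b1,s3)→cleaned(s3,b1) ✗  (c2,b1,s5)→cleaned(s5,b1) ✗  (c2,b3,s5)→cleaned(s5,b3) ✓  (c2,b4,s2)→cleaned(s2,b4) ✓  (c3,b1,s1)→cleaned(s1,b1) ✗  (c3,b2,s3)→cleaned(s3,b2) ✗  (c3,b3,s4)→cleaned(s4,b3) ✓  (c4,b1,s5)→cleaned(s5,b1) ✗  (c4,b2,s2)→cleaned(s2,b2) ✓  (c4,b2,s3)→cleaned(s3,b2) ✗  (c4,b3,s1)→cleaned(s1,b3) ✓  (c4,b4,s3)→cleaned(s3,b4) ✗  (c5,b4,s1)→cleaned(s1,b4) ✓
Counterexamples (restrictor triples failing the scope): 8.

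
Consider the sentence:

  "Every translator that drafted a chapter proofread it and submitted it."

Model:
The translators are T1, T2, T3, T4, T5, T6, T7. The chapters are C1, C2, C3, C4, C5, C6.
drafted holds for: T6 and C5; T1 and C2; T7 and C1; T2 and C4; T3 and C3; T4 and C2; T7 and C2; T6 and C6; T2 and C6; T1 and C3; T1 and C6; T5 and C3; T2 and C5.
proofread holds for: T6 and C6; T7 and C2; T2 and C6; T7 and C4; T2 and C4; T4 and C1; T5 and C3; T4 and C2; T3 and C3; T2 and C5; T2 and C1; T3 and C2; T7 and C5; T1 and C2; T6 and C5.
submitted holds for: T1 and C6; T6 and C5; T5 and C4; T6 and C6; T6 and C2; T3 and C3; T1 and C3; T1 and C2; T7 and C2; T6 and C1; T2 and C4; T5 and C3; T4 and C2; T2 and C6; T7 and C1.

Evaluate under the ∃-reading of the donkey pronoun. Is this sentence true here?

"it" takes "a chapter" as antecedent — a donkey pronoun bound across the clause boundary.
Weak reading: every translator t with some drafted-chapter has at least one drafted-chapter c such that proofread(t,c) ∧ submitted(t,c).
Per translator: T1:✓  T2:✓  T3:✓  T4:✓  T5:✓  T6:✓  T7:✓
Every translator in the restrictor has a witness.

True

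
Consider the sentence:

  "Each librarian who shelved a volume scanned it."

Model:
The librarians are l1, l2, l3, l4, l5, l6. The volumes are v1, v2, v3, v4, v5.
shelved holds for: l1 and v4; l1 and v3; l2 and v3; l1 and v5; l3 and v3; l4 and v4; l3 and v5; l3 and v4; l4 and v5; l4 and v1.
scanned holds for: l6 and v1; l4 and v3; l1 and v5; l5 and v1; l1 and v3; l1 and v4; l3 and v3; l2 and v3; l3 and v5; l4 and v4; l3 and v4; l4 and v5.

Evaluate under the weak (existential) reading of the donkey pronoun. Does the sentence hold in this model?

True

"it" takes "a volume" as antecedent — a donkey pronoun bound across the clause boundary.
Weak reading: every librarian l with some shelved-volume has at least one shelved-volume v such that scanned(l,v).
Per librarian: l1:✓  l2:✓  l3:✓  l4:✓
Every librarian in the restrictor has a witness.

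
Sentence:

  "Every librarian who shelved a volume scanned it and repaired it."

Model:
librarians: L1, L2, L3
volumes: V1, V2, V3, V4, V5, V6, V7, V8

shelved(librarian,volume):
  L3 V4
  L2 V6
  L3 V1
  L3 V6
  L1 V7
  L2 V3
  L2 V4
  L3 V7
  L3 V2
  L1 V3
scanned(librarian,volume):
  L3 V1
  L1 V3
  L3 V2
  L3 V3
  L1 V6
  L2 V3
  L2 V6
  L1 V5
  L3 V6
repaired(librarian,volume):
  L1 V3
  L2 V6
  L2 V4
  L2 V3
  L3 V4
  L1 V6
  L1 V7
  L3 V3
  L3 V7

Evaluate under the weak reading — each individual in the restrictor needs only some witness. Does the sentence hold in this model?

"it" takes "a volume" as antecedent — a donkey pronoun bound across the clause boundary.
Weak reading: every librarian l with some shelved-volume has at least one shelved-volume v such that scanned(l,v) ∧ repaired(l,v).
Per librarian: L1:✓  L2:✓  L3:✗
L3 has no witness among its shelved-volumes.

False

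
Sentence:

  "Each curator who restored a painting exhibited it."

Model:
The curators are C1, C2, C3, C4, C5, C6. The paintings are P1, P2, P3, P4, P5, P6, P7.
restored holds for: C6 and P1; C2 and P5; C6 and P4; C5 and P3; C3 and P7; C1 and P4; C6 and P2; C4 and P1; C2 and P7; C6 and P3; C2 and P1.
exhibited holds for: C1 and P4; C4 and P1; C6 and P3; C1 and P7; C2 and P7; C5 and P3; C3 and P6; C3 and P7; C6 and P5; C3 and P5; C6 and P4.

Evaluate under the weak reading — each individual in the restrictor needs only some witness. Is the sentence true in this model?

True

"it" takes "a painting" as antecedent — a donkey pronoun bound across the clause boundary.
Weak reading: every curator c with some restored-painting has at least one restored-painting p such that exhibited(c,p).
Per curator: C1:✓  C2:✓  C3:✓  C4:✓  C5:✓  C6:✓
Every curator in the restrictor has a witness.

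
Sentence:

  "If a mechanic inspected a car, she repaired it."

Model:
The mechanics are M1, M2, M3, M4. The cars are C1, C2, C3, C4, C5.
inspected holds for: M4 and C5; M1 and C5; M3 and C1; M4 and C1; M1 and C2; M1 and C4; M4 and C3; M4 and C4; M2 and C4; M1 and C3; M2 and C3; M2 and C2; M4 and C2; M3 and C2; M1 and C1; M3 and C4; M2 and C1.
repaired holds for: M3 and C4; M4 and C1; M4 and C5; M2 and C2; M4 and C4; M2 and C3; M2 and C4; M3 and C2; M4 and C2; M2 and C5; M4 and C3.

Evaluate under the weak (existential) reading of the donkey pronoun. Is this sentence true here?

False

"it" takes "a car" as antecedent — a donkey pronoun bound across the clause boundary.
Weak reading: every mechanic m with some inspected-car has at least one inspected-car c such that repaired(m,c).
Per mechanic: M1:✗  M2:✓  M3:✓  M4:✓
M1 has no witness among its inspected-cars.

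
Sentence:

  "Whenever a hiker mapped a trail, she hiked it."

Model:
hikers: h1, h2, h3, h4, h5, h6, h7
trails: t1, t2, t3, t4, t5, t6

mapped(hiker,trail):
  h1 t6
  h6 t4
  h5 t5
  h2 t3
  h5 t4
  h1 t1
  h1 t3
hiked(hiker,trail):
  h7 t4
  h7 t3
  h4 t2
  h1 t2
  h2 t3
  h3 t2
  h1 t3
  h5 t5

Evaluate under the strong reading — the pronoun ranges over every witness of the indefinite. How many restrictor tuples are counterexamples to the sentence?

4

"it" takes "a trail" as antecedent — a donkey pronoun bound across the clause boundary.
Strong reading: for every (h,t) with mapped(h,t), hiked(h,t).
Restrictor pairs: (h1,t1) ✗  (h1,t3) ✓  (h1,t6) ✗  (h2,t3) ✓  (h5,t4) ✗  (h5,t5) ✓  (h6,t4) ✗
Counterexamples (restrictor pairs failing the scope): 4.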